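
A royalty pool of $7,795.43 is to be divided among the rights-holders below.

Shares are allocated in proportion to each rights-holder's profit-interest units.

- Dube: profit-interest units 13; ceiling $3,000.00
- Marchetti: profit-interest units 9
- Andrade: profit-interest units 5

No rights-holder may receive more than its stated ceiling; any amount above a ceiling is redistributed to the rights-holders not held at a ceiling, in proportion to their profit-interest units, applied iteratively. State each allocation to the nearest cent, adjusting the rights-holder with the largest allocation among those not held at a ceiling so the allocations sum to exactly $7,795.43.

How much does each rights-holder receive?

Dube: $3,000.00 | Marchetti: $3,082.78 | Andrade: $1,712.65

Profit-interest units total: 27.
Proportional shares (ignoring caps): Dube 3,753.3552; Marchetti 2,598.4767; Andrade 1,443.5981.
Capped: Dube ($3,000.00); residual $4,795.43 reallocated over remaining profit-interest units 14.
Redistributed shares: Marchetti 3,082.7764 → $3,082.78; Andrade 1,712.6536 → $1,712.65.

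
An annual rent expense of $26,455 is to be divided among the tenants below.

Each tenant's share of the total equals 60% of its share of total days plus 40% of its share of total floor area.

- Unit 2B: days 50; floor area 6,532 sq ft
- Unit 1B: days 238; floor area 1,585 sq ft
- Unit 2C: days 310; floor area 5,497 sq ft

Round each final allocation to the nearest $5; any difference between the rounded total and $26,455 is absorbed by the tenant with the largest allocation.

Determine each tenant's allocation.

Unit 2B: $6,405; Unit 1B: $7,550; Unit 2C: $12,500

Days total 598; floor area total 13,614.
Composite weights (60% days + 40% floor area): Unit 2B 0.2421; Unit 1B 0.2854; Unit 2C 0.4725.
Proportional shares: Unit 2B 6,404.42; Unit 1B 7,549.35; Unit 2C 12,501.23.
At nearest $5: Unit 2B $6,405; Unit 1B $7,550; Unit 2C $12,500. Sum = $26,455.
Sum already equals the total — no adjustment.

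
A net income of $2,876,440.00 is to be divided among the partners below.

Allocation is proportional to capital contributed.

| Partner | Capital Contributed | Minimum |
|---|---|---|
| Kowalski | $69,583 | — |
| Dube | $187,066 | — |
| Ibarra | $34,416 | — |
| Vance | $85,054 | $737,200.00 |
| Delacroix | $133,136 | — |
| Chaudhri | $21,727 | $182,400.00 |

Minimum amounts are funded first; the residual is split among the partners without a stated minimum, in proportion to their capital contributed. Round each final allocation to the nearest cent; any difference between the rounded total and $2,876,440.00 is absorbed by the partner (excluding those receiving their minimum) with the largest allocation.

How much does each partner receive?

Kowalski: $320,986.51 | Dube: $862,935.80 | Ibarra: $158,761.07 | Vance: $737,200.00 | Delacroix: $614,156.62 | Chaudhri: $182,400.00

Guaranteed amounts: Vance $737,200.00; Chaudhri $182,400.00. Residual $1,956,840.00.
Residual split over remaining capital contributed 424,201: Kowalski 320,986.5081 → $320,986.51; Dube 862,935.8051 → $862,935.81; Ibarra 158,761.0719 → $158,761.07; Delacroix 614,156.615001 → $614,156.62.
Rounding difference −$0.01 applied to Dube → $862,935.80.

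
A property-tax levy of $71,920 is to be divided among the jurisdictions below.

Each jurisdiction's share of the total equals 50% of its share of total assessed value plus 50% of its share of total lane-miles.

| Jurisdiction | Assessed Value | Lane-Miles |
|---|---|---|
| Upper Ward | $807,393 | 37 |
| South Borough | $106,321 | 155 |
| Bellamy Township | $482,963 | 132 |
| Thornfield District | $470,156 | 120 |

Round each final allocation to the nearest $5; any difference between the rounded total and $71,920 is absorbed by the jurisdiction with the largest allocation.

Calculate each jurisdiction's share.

Assessed value total 1,866,833; lane-miles total 444.
Blended shares (50% assessed value + 50% lane-miles): Upper Ward 0.2579; South Borough 0.2030; Bellamy Township 0.2780; Thornfield District 0.2611.
Raw shares: Upper Ward 18,549.13; South Borough 14,601.62; Bellamy Township 19,993.92; Thornfield District 18,775.33.
At nearest $5: Upper Ward $18,550; South Borough $14,600; Bellamy Township $19,995; Thornfield District $18,775. Sum = $71,920.
No rounding difference to absorb.

Upper Ward: $18,550; South Borough: $14,600; Bellamy Township: $19,995; Thornfield District: $18,775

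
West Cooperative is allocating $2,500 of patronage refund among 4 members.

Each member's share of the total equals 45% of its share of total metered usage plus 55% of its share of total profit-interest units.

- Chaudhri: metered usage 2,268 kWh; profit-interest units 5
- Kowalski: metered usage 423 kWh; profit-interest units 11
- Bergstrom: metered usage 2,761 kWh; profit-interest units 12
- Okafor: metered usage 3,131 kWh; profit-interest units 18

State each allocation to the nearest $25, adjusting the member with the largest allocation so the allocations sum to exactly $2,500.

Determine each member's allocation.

Metered usage total 8,583; profit-interest units total 46.
Blended shares (45% metered usage + 55% profit-interest units): Chaudhri 0.1787; Kowalski 0.1537; Bergstrom 0.2882; Okafor 0.3794.
Unrounded shares: Chaudhri 446.73; Kowalski 384.25; Bergstrom 720.59; Okafor 948.43.
Rounded to nearest $25: Chaudhri $450; Kowalski $375; Bergstrom $725; Okafor $950. Sum = $2,500.
Sum already equals the total — no adjustment.

Chaudhri: $450 · Kowalski: $375 · Bergstrom: $725 · Okafor: $950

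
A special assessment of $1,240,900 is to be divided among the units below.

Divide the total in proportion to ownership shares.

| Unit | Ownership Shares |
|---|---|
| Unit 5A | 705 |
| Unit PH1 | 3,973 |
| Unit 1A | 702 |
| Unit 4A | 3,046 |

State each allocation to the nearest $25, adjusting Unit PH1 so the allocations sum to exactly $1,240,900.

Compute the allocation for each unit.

Unit 5A: $103,825 · Unit PH1: $585,125 · Unit 1A: $103,375 · Unit 4A: $448,575

Ownership shares total: 8,426.
Raw shares: Unit 5A 705/8,426 × $1,240,900 = 103,825.60; Unit PH1 3,973/8,426 × $1,240,900 = 585,105.12; Unit 1A 702/8,426 × $1,240,900 = 103,383.79; Unit 4A 3,046/8,426 × $1,240,900 = 448,585.50.
Rounded to nearest $25: Unit 5A $103,825; Unit PH1 $585,100; Unit 1A $103,375; Unit 4A $448,575. Sum = $1,240,875.
Difference $1,240,900 − $1,240,875 = +$25 applied to Unit PH1: Unit PH1 becomes $585,125.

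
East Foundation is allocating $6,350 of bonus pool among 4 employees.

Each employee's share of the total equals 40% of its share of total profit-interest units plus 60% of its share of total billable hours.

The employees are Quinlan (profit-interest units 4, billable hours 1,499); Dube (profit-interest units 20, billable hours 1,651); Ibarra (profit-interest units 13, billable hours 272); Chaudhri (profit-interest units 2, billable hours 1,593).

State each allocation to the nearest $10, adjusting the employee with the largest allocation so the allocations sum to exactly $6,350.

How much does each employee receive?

Quinlan: $1,400 | Dube: $2,560 | Ibarra: $1,050 | Chaudhri: $1,340

Profit-interest units total 39; billable hours total 5,015.
Blended shares (40% profit-interest units + 60% billable hours): Quinlan 0.2204; Dube 0.4027; Ibarra 0.1659; Chaudhri 0.2111.
Proportional shares: Quinlan 1,399.33; Dube 2,556.86; Ibarra 1,053.31; Chaudhri 1,340.49.
Rounded to nearest $10: Quinlan $1,400; Dube $2,560; Ibarra $1,050; Chaudhri $1,340. Sum = $6,350.
Sum already equals the total — no adjustment.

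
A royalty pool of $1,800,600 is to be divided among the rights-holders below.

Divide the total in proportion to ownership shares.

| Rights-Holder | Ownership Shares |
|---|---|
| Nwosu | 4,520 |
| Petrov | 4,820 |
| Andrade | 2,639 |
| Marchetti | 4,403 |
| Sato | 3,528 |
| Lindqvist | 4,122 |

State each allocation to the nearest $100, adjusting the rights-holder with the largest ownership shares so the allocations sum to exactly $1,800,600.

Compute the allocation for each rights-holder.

Sum of ownership shares: 4,520 + 4,820 + 2,639 + 4,403 + 3,528 + 4,122 = 24,032.
Unrounded shares: Nwosu 338,661.45; Petrov 361,138.98; Andrade 197,727.34; Marchetti 329,895.21; Sato 264,335.75; Lindqvist 308,841.26.
Rounded to nearest $100: Nwosu $338,700; Petrov $361,100; Andrade $197,700; Marchetti $329,900; Sato $264,300; Lindqvist $308,800. Sum = $1,800,500.
Difference $1,800,600 − $1,800,500 = +$100 applied to largest ownership shares (Petrov): Petrov becomes $361,200.

Nwosu: $338,700 | Petrov: $361,200 | Andrade: $197,700 | Marchetti: $329,900 | Sato: $264,300 | Lindqvist: $308,800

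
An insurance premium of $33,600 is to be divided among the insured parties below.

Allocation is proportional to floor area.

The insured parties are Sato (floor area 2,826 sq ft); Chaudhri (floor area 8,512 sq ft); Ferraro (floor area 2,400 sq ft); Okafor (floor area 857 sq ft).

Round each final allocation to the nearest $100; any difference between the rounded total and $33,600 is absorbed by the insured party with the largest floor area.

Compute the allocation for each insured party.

Sum of floor area: 2,826 + 8,512 + 2,400 + 857 = 14,595.
Unrounded shares: Sato 6,505.90; Chaudhri 19,595.97; Ferraro 5,525.18; Okafor 1,972.95.
At nearest $100: Sato $6,500; Chaudhri $19,600; Ferraro $5,500; Okafor $2,000. Sum = $33,600.
Rounded total matches; no reconciliation needed.

Sato: $6,500; Chaudhri: $19,600; Ferraro: $5,500; Okafor: $2,000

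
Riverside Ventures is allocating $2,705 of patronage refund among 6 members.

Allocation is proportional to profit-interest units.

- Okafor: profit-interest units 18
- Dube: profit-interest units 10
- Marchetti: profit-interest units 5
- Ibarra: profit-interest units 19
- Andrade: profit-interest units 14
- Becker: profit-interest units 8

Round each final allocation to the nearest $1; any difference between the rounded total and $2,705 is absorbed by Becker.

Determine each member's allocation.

Combined profit-interest units = 74.
Pro-rata amounts: Okafor 18/74 × $2,705 = 657.97; Dube 10/74 × $2,705 = 365.54; Marchetti 5/74 × $2,705 = 182.77; Ibarra 19/74 × $2,705 = 694.53; Andrade 14/74 × $2,705 = 511.76; Becker 8/74 × $2,705 = 292.43.
At nearest $1: Okafor $658; Dube $366; Marchetti $183; Ibarra $695; Andrade $512; Becker $292. Sum = $2,706.
Difference $2,705 − $2,706 = −$1 applied to Becker: Becker becomes $291.

Okafor: $658 | Dube: $366 | Marchetti: $183 | Ibarra: $695 | Andrade: $512 | Becker: $291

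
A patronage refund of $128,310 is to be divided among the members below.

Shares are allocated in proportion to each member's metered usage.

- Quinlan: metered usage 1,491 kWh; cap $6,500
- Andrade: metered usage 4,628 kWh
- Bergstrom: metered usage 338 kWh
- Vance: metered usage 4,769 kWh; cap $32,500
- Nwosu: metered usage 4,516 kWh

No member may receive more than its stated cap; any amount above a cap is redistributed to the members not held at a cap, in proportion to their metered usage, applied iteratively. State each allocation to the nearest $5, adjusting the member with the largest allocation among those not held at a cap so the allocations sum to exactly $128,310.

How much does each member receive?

Metered usage total: 15,742.
Pro-rata shares before constraints: Quinlan 12,152.85; Andrade 37,721.93; Bergstrom 2,754.97; Vance 38,871.20; Nwosu 36,809.04.
Cap binds for Quinlan ($6,500), Vance ($32,500); residual $89,310 reallocated over remaining metered usage 9,482.
Shares after redistribution: Andrade 43,590.66 → $43,590; Bergstrom 3,183.59 → $3,185; Nwosu 42,535.75 → $42,535.

Quinlan: $6,500 | Andrade: $43,590 | Bergstrom: $3,185 | Vance: $32,500 | Nwosu: $42,535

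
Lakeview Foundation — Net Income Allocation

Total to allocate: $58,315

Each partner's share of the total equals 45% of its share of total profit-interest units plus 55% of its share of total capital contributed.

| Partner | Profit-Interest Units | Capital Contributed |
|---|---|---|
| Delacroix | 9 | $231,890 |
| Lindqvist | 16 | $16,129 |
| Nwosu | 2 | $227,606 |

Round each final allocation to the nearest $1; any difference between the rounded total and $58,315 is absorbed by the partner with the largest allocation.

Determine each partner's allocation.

Totals — profit-interest units 27, capital contributed 475,625.
Combined weights (45% profit-interest units + 55% capital contributed): Delacroix 0.4182; Lindqvist 0.2853; Nwosu 0.2965.
Pro-rata amounts: Delacroix 24,384.498; Lindqvist 16,638.31; Nwosu 17,292.19.
Rounded to nearest $1: Delacroix $24,384; Lindqvist $16,638; Nwosu $17,292. Sum = $58,314.
Difference $58,315 − $58,314 = +$1 applied to largest allocation (Delacroix): Delacroix becomes $24,385.

Delacroix: $24,385 · Lindqvist: $16,638 · Nwosu: $17,292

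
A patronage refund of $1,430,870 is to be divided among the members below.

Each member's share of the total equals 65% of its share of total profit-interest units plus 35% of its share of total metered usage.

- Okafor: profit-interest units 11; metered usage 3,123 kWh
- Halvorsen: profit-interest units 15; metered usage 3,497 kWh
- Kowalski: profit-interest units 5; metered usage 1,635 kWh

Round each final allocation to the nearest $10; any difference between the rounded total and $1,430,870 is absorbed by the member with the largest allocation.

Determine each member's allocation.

Okafor: $519,490 · Halvorsen: $662,180 · Kowalski: $249,200

Profit-interest units total 31; metered usage total 8,255.
Composite weights (65% profit-interest units + 35% metered usage): Okafor 0.3631; Halvorsen 0.4628; Kowalski 0.1742.
Proportional shares: Okafor 519,485.68; Halvorsen 662,183.52; Kowalski 249,200.80.
At nearest $10: Okafor $519,490; Halvorsen $662,180; Kowalski $249,200. Sum = $1,430,870.
Sum already equals the total — no adjustment.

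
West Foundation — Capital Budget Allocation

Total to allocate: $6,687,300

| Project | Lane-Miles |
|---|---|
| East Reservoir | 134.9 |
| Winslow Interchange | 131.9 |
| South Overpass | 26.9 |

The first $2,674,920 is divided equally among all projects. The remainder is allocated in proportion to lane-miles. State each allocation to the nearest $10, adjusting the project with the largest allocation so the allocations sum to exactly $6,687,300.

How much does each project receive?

East Reservoir: $2,734,580 · Winslow Interchange: $2,693,590 · South Overpass: $1,259,130

Equal tier: $2,674,920 ÷ 3 = $891,640 apiece.
Remainder $4,012,380 by lane-miles (total 293.7): East Reservoir 1,842,935.18 → $1,842,940; Winslow Interchange 1,801,950.70 → $1,801,950; South Overpass 367,494.12 → $367,490.
Totals: East Reservoir $891,640 + $1,842,940 = $2,734,580; Winslow Interchange $891,640 + $1,801,950 = $2,693,590; South Overpass $891,640 + $367,490 = $1,259,130.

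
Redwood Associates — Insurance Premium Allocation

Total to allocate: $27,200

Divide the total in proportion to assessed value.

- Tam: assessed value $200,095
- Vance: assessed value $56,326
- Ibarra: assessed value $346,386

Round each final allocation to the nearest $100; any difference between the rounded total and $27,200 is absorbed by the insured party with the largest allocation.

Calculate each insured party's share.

Tam: $9,000 | Vance: $2,500 | Ibarra: $15,700

Combined assessed value = 602,807.
Proportional shares: Tam 200,095/602,807 × $27,200 = 9,028.73; Vance 56,326/602,807 × $27,200 = 2,541.56; Ibarra 346,386/602,807 × $27,200 = 15,629.71.
At nearest $100: Tam $9,000; Vance $2,500; Ibarra $15,600. Sum = $27,100.
Difference $27,200 − $27,100 = +$100 applied to largest allocation (Ibarra): Ibarra becomes $15,700.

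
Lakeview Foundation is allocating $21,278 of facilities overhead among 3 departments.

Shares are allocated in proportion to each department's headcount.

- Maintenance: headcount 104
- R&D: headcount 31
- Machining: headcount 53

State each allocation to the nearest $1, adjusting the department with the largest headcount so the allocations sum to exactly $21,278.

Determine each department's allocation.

Maintenance: $11,770 | R&D: $3,509 | Machining: $5,999

Headcount total: 188.
Raw shares: Maintenance 104/188 × $21,278 = 11,770.81; R&D 31/188 × $21,278 = 3,508.61; Machining 53/188 × $21,278 = 5,998.59.
After rounding ($1): Maintenance $11,771; R&D $3,509; Machining $5,999. Sum = $21,279.
Difference $21,278 − $21,279 = −$1 applied to largest headcount (Maintenance): Maintenance becomes $11,770.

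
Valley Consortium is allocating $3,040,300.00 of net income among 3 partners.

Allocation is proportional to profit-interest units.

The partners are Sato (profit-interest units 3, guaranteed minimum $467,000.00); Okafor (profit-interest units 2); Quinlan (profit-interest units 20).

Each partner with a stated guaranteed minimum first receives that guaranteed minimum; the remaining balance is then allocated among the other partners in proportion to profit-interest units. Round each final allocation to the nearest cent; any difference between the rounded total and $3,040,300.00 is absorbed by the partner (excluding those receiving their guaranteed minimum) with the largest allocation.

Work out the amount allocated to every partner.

Sato: $467,000.00; Okafor: $233,936.36; Quinlan: $2,339,363.64

Fund the minimums — Sato $467,000.00. Balance $2,573,300.00.
Balance split over remaining profit-interest units 22: Okafor 233,936.3636 → $233,936.36; Quinlan 2,339,363.6364 → $2,339,363.64.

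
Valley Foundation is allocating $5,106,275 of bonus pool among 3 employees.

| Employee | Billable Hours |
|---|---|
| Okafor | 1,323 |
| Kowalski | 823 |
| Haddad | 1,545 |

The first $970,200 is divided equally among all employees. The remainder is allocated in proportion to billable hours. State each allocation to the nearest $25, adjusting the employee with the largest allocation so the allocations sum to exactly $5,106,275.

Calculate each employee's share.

$970,200 shared equally gives $323,400 per employee.
Remainder $4,136,075 by billable hours (total 3,691): Okafor 1,482,532.44 → $1,482,525; Kowalski 922,240.51 → $922,250; Haddad 1,731,302.05 → $1,731,300.
Totals: Okafor $323,400 + $1,482,525 = $1,805,925; Kowalski $323,400 + $922,250 = $1,245,650; Haddad $323,400 + $1,731,300 = $2,054,700.

Okafor: $1,805,925; Kowalski: $1,245,650; Haddad: $2,054,700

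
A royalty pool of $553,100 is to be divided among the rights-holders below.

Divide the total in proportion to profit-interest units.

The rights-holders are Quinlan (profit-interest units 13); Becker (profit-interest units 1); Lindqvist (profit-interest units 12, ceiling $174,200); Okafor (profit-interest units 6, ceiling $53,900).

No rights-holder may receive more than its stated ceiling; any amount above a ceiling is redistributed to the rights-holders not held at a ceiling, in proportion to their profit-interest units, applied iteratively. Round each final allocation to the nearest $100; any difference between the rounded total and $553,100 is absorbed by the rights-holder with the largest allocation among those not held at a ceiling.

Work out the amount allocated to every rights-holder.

Quinlan: $301,800; Becker: $23,200; Lindqvist: $174,200; Okafor: $53,900

Total profit-interest units = 32.
Proportional shares (ignoring caps): Quinlan 224,696.88; Becker 17,284.38; Lindqvist 207,412.50; Okafor 103,706.25.
Held at cap: Lindqvist ($174,200), Okafor ($53,900); remaining pool $325,000 reallocated over remaining profit-interest units 14.
Shares after redistribution: Quinlan 301,785.71 → $301,800; Becker 23,214.29 → $23,200.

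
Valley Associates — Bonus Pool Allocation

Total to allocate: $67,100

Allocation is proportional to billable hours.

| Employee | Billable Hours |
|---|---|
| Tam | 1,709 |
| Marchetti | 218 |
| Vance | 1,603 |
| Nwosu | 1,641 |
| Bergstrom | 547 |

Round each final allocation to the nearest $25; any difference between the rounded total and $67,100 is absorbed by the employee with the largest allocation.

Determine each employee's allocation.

Sum of billable hours: 5,718.
Pro-rata amounts: Tam 1,709/5,718 × $67,100 = 20,054.90; Marchetti 218/5,718 × $67,100 = 2,558.20; Vance 1,603/5,718 × $67,100 = 18,811.00; Nwosu 1,641/5,718 × $67,100 = 19,256.93; Bergstrom 547/5,718 × $67,100 = 6,418.98.
Rounded to nearest $25: Tam $20,050; Marchetti $2,550; Vance $18,800; Nwosu $19,250; Bergstrom $6,425. Sum = $67,075.
Difference $67,100 − $67,075 = +$25 applied to largest allocation (Tam): Tam becomes $20,075.

Tam: $20,075 · Marchetti: $2,550 · Vance: $18,800 · Nwosu: $19,250 · Bergstrom: $6,425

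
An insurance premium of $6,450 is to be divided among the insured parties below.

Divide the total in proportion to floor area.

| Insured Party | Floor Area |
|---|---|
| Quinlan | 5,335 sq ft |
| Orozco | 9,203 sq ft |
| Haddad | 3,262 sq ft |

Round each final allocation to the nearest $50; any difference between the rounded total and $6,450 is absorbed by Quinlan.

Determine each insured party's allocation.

Quinlan: $1,900; Orozco: $3,350; Haddad: $1,200

Total floor area = 17,800.
Raw shares: Quinlan 5,335/17,800 × $6,450 = 1,933.19; Orozco 9,203/17,800 × $6,450 = 3,334.79; Haddad 3,262/17,800 × $6,450 = 1,182.02.
Rounded to nearest $50: Quinlan $1,950; Orozco $3,350; Haddad $1,200. Sum = $6,500.
Difference $6,450 − $6,500 = −$50 applied to Quinlan: Quinlan becomes $1,900.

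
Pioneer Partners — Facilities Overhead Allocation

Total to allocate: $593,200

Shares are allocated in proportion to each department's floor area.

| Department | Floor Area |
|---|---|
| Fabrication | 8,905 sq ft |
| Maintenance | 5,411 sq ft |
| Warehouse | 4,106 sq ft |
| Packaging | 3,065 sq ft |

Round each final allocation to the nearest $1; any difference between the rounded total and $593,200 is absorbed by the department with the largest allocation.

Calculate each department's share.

Fabrication: $245,843 · Maintenance: $149,384 · Warehouse: $113,356 · Packaging: $84,617

Combined floor area = 21,487.
Raw shares: Fabrication 8,905/21,487 × $593,200 = 245,843.81; Maintenance 5,411/21,487 × $593,200 = 149,383.59; Warehouse 4,106/21,487 × $593,200 = 113,355.95; Packaging 3,065/21,487 × $593,200 = 84,616.65.
At nearest $1: Fabrication $245,844; Maintenance $149,384; Warehouse $113,356; Packaging $84,617. Sum = $593,201.
Difference $593,200 − $593,201 = −$1 applied to largest allocation (Fabrication): Fabrication becomes $245,843.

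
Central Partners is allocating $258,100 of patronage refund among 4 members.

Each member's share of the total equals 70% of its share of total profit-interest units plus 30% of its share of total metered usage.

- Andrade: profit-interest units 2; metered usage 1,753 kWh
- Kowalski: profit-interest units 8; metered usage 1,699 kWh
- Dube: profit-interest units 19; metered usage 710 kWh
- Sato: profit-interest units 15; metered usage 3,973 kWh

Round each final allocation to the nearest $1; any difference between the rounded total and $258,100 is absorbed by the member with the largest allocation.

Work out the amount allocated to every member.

Profit-interest units total 44; metered usage total 8,135.
Combined weights (70% profit-interest units + 30% metered usage): Andrade 0.0965; Kowalski 0.1899; Dube 0.3285; Sato 0.3852.
Unrounded shares: Andrade 24,897.56; Kowalski 49,020.40; Dube 84,774.46; Sato 99,407.58.
After rounding ($1): Andrade $24,898; Kowalski $49,020; Dube $84,774; Sato $99,408. Sum = $258,100.
Rounded total matches; no reconciliation needed.

Andrade: $24,898 | Kowalski: $49,020 | Dube: $84,774 | Sato: $99,408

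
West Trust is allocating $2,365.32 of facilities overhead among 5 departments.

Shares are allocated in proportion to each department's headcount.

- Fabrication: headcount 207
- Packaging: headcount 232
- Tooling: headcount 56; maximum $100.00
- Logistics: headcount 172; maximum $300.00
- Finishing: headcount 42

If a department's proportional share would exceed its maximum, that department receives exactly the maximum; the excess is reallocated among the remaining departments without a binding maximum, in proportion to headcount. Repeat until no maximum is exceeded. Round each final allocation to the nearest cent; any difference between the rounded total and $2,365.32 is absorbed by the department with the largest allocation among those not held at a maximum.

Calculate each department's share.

Sum of headcount: 709.
Pro-rata shares before constraints: Fabrication 690.5800; Packaging 773.9834; Tooling 186.8236; Logistics 573.8153; Finishing 140.1177.
Held at cap: Tooling ($100.00), Logistics ($300.00); residual $1,965.32 reallocated over remaining headcount 481.
Shares after redistribution: Fabrication 845.7822 → $845.78; Packaging 947.9298 → $947.93; Finishing 171.6080 → $171.61.

Fabrication: $845.78 · Packaging: $947.93 · Tooling: $100.00 · Logistics: $300.00 · Finishing: $171.61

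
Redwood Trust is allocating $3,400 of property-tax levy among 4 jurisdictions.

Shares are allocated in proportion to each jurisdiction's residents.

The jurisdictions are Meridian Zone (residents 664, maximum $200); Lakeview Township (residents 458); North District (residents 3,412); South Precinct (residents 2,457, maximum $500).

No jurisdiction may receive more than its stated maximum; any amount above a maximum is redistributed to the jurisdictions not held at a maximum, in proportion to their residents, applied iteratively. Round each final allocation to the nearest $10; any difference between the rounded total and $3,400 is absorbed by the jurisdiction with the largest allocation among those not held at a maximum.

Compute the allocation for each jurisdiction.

Meridian Zone: $200; Lakeview Township: $320; North District: $2,380; South Precinct: $500

Residents total: 6,991.
Pro-rata shares before constraints: Meridian Zone 322.93; Lakeview Township 222.74; North District 1,659.39; South Precinct 1,194.94.
Cap binds for Meridian Zone ($200), South Precinct ($500); remaining pool $2,700 reallocated over remaining residents 3,870.
Redistributed shares: Lakeview Township 319.53 → $320; North District 2,380.47 → $2,380.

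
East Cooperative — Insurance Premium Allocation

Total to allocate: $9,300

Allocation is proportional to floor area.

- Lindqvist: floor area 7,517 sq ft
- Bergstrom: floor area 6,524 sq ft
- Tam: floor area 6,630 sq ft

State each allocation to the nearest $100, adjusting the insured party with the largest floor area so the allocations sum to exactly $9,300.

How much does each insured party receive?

Lindqvist: $3,400 · Bergstrom: $2,900 · Tam: $3,000

Floor area total: 7,517 + 6,524 + 6,630 = 20,671.
Raw shares: Lindqvist 3,381.94; Bergstrom 2,935.18; Tam 2,982.87.
At nearest $100: Lindqvist $3,400; Bergstrom $2,900; Tam $3,000. Sum = $9,300.
No rounding difference to absorb.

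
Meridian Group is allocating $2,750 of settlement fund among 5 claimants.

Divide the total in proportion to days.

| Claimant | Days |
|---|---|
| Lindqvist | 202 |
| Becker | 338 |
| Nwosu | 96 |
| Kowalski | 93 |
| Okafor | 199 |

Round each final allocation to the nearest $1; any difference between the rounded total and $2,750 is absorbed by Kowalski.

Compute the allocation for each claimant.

Combined days = 928.
Unrounded shares: Lindqvist 202/928 × $2,750 = 598.60; Becker 338/928 × $2,750 = 1,001.62; Nwosu 96/928 × $2,750 = 284.48; Kowalski 93/928 × $2,750 = 275.59; Okafor 199/928 × $2,750 = 589.71.
At nearest $1: Lindqvist $599; Becker $1,002; Nwosu $284; Kowalski $276; Okafor $590. Sum = $2,751.
Difference $2,750 − $2,751 = −$1 applied to Kowalski: Kowalski becomes $275.

Lindqvist: $599 · Becker: $1,002 · Nwosu: $284 · Kowalski: $275 · Okafor: $590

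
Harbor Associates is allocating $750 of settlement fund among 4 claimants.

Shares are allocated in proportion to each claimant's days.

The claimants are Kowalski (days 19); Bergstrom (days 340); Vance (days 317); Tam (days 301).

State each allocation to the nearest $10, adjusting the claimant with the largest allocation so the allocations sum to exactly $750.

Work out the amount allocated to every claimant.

Total days = 977.
Raw shares: Kowalski 19/977 × $750 = 14.59; Bergstrom 340/977 × $750 = 261.00; Vance 317/977 × $750 = 243.35; Tam 301/977 × $750 = 231.06.
At nearest $10: Kowalski $10; Bergstrom $260; Vance $240; Tam $230. Sum = $740.
Difference $750 − $740 = +$10 applied to largest allocation (Bergstrom): Bergstrom becomes $270.

Kowalski: $10; Bergstrom: $270; Vance: $240; Tam: $230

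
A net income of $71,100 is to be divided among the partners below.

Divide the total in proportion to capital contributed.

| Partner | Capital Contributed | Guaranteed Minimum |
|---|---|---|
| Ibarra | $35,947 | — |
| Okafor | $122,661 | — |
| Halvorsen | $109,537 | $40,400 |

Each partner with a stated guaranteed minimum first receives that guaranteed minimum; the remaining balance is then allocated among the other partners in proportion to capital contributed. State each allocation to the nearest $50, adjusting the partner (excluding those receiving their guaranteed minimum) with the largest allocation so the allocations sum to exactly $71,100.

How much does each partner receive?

Ibarra: $6,950 · Okafor: $23,750 · Halvorsen: $40,400

Fund the minimums — Halvorsen $40,400. Residual $30,700.
Residual split over remaining capital contributed 158,608: Ibarra 6,957.86 → $6,950; Okafor 23,742.14 → $23,750.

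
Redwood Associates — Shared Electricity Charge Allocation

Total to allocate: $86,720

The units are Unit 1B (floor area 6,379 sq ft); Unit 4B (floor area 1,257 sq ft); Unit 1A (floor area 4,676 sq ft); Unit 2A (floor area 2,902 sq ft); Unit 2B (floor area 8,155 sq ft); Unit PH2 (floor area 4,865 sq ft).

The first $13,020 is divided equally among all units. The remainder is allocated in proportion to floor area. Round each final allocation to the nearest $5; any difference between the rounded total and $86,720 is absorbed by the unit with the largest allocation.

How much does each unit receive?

First tranche $13,020 split equally: $2,170 each.
Remainder $73,700 by floor area (total 28,234): Unit 1B 16,651.28 → $16,650; Unit 4B 3,281.18 → $3,280; Unit 1A 12,205.89 → $12,205; Unit 2A 7,575.17 → $7,575; Unit 2B 21,287.22 → $21,285; Unit PH2 12,699.25 → $12,700.
Rounding difference +$5 on remainder applied to Unit 2B.
Totals: Unit 1B $2,170 + $16,650 = $18,820; Unit 4B $2,170 + $3,280 = $5,450; Unit 1A $2,170 + $12,205 = $14,375; Unit 2A $2,170 + $7,575 = $9,745; Unit 2B $2,170 + $21,290 = $23,460; Unit PH2 $2,170 + $12,700 = $14,870.

Unit 1B: $18,820 · Unit 4B: $5,450 · Unit 1A: $14,375 · Unit 2A: $9,745 · Unit 2B: $23,460 · Unit PH2: $14,870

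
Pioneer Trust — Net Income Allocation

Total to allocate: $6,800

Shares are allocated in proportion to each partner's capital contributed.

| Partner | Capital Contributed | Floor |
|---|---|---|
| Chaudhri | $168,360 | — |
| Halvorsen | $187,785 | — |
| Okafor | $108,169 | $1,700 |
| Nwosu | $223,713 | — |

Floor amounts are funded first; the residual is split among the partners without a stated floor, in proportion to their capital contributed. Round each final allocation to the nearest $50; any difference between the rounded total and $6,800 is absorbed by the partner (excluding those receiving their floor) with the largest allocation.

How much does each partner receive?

Chaudhri: $1,500 · Halvorsen: $1,650 · Okafor: $1,700 · Nwosu: $1,950

Fund the minimums — Okafor $1,700. Residual $5,100.
Residual split over remaining capital contributed 579,858: Chaudhri 1,480.77 → $1,500; Halvorsen 1,651.62 → $1,650; Nwosu 1,967.61 → $1,950.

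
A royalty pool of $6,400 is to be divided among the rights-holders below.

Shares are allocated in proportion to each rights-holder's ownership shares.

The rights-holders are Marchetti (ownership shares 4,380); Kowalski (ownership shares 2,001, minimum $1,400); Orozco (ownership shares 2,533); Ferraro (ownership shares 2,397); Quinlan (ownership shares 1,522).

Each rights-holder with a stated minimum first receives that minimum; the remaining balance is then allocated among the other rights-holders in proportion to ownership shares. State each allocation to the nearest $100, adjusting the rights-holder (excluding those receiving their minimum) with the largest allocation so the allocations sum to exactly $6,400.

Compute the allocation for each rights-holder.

Minimums first: Kowalski $1,400. Balance $5,000.
Balance split over remaining ownership shares 10,832: Marchetti 2,021.79 → $2,000; Orozco 1,169.22 → $1,200; Ferraro 1,106.44 → $1,100; Quinlan 702.55 → $700.

Marchetti: $2,000; Kowalski: $1,400; Orozco: $1,200; Ferraro: $1,100; Quinlan: $700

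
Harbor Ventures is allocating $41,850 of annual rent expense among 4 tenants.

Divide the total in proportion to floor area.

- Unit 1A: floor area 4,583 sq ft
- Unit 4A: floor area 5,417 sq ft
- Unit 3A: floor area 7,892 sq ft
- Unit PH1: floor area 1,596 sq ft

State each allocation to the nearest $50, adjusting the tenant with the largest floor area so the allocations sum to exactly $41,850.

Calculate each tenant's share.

Unit 1A: $9,850; Unit 4A: $11,650; Unit 3A: $16,900; Unit PH1: $3,450

Combined floor area = 19,488.
Raw shares: Unit 1A 4,583/19,488 × $41,850 = 9,841.88; Unit 4A 5,417/19,488 × $41,850 = 11,632.87; Unit 3A 7,892/19,488 × $41,850 = 16,947.88; Unit PH1 1,596/19,488 × $41,850 = 3,427.37.
Rounded to nearest $50: Unit 1A $9,850; Unit 4A $11,650; Unit 3A $16,950; Unit PH1 $3,450. Sum = $41,900.
Difference $41,850 − $41,900 = −$50 applied to largest floor area (Unit 3A): Unit 3A becomes $16,900.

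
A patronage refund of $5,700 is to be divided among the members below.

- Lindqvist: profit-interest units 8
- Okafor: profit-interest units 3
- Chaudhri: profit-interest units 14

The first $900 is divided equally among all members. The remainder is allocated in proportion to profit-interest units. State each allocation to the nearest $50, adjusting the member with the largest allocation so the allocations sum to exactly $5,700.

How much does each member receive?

Lindqvist: $1,850 | Okafor: $900 | Chaudhri: $2,950

$900 shared equally gives $300 per member.
Remainder $4,800 by profit-interest units (total 25): Lindqvist 1,536.00 → $1,550; Okafor 576.00 → $600; Chaudhri 2,688.00 → $2,700.
Rounding difference −$50 on remainder applied to Chaudhri.
Totals: Lindqvist $300 + $1,550 = $1,850; Okafor $300 + $600 = $900; Chaudhri $300 + $2,650 = $2,950.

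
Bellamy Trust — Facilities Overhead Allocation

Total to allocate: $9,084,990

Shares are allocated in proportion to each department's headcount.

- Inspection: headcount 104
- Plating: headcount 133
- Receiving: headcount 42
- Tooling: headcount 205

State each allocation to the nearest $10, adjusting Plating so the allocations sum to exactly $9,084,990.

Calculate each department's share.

Inspection: $1,952,150 · Plating: $2,496,490 · Receiving: $788,370 · Tooling: $3,847,980

Combined headcount = 484.
Raw shares: Inspection 104/484 × $9,084,990 = 1,952,146.61; Plating 133/484 × $9,084,990 = 2,496,495.19; Receiving 42/484 × $9,084,990 = 788,366.90; Tooling 205/484 × $9,084,990 = 3,847,981.30.
After rounding ($10): Inspection $1,952,150; Plating $2,496,500; Receiving $788,370; Tooling $3,847,980. Sum = $9,085,000.
Difference $9,084,990 − $9,085,000 = −$10 applied to Plating: Plating becomes $2,496,490.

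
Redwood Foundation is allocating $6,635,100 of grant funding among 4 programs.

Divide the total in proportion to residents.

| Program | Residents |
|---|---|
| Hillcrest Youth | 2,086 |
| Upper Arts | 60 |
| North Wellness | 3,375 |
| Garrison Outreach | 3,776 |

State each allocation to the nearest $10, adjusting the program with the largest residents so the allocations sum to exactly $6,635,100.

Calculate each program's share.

Total residents = 2,086 + 60 + 3,375 + 3,776 = 9,297.
Unrounded shares: Hillcrest Youth 1,488,740.30; Upper Arts 42,820.91; North Wellness 2,408,676.19; Garrison Outreach 2,694,862.60.
Rounded to nearest $10: Hillcrest Youth $1,488,740; Upper Arts $42,820; North Wellness $2,408,680; Garrison Outreach $2,694,860. Sum = $6,635,100.
No rounding difference to absorb.

Hillcrest Youth: $1,488,740; Upper Arts: $42,820; North Wellness: $2,408,680; Garrison Outreach: $2,694,860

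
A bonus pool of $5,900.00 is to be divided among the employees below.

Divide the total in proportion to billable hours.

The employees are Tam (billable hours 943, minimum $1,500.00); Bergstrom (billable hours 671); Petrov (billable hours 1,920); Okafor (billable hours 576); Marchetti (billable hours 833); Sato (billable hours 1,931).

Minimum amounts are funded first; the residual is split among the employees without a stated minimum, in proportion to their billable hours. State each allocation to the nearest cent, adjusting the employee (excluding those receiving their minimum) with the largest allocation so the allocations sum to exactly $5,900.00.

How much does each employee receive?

Fund the minimums — Tam $1,500.00. Balance $4,400.00.
Balance split over remaining billable hours 5,931: Bergstrom 497.7913 → $497.79; Petrov 1,424.3804 → $1,424.38; Okafor 427.3141 → $427.31; Marchetti 617.9734 → $617.97; Sato 1,432.5409 → $1,432.54.
Rounding difference +$0.01 applied to Sato → $1,432.55.

Tam: $1,500.00; Bergstrom: $497.79; Petrov: $1,424.38; Okafor: $427.31; Marchetti: $617.97; Sato: $1,432.55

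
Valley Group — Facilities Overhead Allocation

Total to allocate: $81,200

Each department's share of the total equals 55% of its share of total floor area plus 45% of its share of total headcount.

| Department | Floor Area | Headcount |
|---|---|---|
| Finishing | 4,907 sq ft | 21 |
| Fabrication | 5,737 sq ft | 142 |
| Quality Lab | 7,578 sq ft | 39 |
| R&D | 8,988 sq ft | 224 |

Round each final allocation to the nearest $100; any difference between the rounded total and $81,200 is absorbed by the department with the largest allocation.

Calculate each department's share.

Finishing: $9,900 | Fabrication: $21,600 | Quality Lab: $15,800 | R&D: $33,900

Floor area total 27,210; headcount total 426.
Combined weights (55% floor area + 45% headcount): Finishing 0.1214; Fabrication 0.2660; Quality Lab 0.1944; R&D 0.4183.
Proportional shares: Finishing 9,855.17; Fabrication 21,596.19; Quality Lab 15,783.05; R&D 33,965.60.
Rounded to nearest $100: Finishing $9,900; Fabrication $21,600; Quality Lab $15,800; R&D $34,000. Sum = $81,300.
Difference $81,200 − $81,300 = −$100 applied to largest allocation (R&D): R&D becomes $33,900.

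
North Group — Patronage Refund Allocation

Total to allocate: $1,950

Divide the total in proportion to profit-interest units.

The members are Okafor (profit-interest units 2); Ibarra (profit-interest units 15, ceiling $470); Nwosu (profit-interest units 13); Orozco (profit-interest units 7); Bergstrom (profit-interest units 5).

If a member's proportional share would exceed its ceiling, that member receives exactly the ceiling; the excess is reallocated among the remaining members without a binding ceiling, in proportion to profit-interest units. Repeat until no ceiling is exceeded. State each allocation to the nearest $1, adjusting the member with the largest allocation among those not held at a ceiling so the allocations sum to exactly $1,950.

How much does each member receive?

Total profit-interest units = 42.
Pro-rata shares before constraints: Okafor 92.86; Ibarra 696.43; Nwosu 603.57; Orozco 325.00; Bergstrom 232.14.
Held at cap: Ibarra ($470); residual $1,480 reallocated over remaining profit-interest units 27.
Redistributed shares: Okafor 109.63 → $110; Nwosu 712.59 → $713; Orozco 383.70 → $384; Bergstrom 274.07 → $274.
Rounding difference −$1 applied to Nwosu → $712.

Okafor: $110; Ibarra: $470; Nwosu: $712; Orozco: $384; Bergstrom: $274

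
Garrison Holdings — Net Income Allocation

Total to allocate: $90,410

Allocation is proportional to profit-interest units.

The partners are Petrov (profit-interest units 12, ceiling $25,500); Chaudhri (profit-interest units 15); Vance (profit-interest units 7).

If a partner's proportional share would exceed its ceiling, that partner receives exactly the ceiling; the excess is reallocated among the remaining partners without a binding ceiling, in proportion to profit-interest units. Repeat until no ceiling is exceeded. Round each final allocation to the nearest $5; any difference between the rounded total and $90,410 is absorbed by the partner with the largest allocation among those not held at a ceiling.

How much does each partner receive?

Profit-interest units total: 34.
Proportional shares (ignoring caps): Petrov 31,909.41; Chaudhri 39,886.76; Vance 18,613.82.
Capped: Petrov ($25,500); balance $64,910 reallocated over remaining profit-interest units 22.
Shares after redistribution: Chaudhri 44,256.82 → $44,255; Vance 20,653.18 → $20,655.

Petrov: $25,500 · Chaudhri: $44,255 · Vance: $20,655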